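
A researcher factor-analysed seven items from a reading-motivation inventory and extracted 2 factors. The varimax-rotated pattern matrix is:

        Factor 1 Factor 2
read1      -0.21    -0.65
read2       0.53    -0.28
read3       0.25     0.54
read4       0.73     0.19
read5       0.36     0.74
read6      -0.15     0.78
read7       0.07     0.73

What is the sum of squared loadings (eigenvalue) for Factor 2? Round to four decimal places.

SS loadings for Factor 2 = (-0.65)² + (-0.28)² + 0.54² + 0.19² + 0.74² + 0.78² + 0.73² = 0.4225 + 0.0784 + 0.2916 + 0.0361 + 0.5476 + 0.6084 + 0.5329 = 2.5175

2.5175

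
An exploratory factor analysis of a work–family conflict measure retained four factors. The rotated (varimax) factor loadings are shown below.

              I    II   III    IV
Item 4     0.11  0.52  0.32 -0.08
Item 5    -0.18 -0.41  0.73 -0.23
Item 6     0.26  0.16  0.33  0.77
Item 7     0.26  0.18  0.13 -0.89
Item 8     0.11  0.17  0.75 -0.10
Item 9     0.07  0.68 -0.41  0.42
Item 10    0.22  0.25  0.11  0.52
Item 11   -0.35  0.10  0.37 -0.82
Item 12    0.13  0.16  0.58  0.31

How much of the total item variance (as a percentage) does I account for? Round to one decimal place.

SS loadings for I = 0.11² + (-0.18)² + 0.26² + 0.26² + 0.11² + 0.07² + 0.22² + (-0.35)² + 0.13² = 0.3845
With 9 standardized items, total variance = 9. Proportion = 0.3845/9 = 0.0427 → 4.27%.

4.3%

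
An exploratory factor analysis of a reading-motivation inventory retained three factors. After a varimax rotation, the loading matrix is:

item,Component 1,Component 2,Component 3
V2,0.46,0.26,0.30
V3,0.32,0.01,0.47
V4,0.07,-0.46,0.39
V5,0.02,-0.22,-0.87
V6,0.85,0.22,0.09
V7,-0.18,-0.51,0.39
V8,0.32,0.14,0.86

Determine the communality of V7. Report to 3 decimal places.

0.445

h² = (-0.18)² + (-0.51)² + 0.39² = 0.0324 + 0.2601 + 0.1521 = 0.4446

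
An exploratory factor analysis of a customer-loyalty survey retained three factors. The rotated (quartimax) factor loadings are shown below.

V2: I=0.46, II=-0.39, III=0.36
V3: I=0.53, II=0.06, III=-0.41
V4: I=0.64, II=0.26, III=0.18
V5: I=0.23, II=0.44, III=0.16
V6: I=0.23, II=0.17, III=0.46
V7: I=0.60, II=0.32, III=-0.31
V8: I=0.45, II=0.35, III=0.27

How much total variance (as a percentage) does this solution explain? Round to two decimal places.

42.53%

Communalities: 0.4933, 0.4526, 0.5096, 0.2721, 0.2934, 0.5585, 0.3979; Σh² = 2.9774.
Total variance with 7 standardized items is 7, so the solution explains 2.9774/7 = 0.4253 = 42.53%.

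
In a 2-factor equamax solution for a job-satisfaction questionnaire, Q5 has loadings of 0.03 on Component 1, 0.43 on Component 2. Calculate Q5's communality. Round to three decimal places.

h² = 0.03² + 0.43² = 0.0009 + 0.1849 = 0.1858

0.186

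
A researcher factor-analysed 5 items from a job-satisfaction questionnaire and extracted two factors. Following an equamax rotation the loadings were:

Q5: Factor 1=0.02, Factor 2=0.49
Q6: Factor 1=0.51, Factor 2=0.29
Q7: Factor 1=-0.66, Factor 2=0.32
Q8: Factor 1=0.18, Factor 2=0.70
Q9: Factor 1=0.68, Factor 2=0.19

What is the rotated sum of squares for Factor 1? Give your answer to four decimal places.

SS loadings for Factor 1 = 0.02² + 0.51² + (-0.66)² + 0.18² + 0.68² = 0.0004 + 0.2601 + 0.4356 + 0.0324 + 0.4624 = 1.1909

1.1909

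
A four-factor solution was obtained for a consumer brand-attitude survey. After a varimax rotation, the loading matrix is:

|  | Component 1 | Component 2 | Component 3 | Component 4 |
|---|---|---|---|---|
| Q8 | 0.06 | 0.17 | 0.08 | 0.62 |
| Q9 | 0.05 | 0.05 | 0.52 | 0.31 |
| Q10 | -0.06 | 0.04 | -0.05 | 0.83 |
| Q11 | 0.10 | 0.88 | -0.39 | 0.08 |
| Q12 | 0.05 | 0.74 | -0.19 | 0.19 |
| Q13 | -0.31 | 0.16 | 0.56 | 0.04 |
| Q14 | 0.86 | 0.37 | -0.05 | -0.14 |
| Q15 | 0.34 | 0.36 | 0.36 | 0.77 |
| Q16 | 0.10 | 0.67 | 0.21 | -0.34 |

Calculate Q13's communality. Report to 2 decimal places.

0.44

h² = (-0.31)² + 0.16² + 0.56² + 0.04² = 0.0961 + 0.0256 + 0.3136 + 0.0016 = 0.4369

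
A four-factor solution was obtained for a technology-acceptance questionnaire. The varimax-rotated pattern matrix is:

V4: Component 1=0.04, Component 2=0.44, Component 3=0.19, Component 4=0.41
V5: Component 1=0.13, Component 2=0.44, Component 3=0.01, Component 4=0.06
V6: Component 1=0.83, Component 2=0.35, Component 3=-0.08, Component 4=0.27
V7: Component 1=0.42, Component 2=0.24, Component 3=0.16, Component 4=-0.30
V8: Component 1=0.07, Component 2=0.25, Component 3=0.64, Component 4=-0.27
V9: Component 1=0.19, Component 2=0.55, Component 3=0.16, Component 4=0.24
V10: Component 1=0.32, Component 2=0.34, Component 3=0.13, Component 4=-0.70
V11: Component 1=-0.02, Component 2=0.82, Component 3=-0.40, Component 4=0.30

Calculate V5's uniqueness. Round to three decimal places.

0.786

h² = 0.13² + 0.44² + 0.01² + 0.06² = 0.0169 + 0.1936 + 0.0001 + 0.0036 = 0.2142
Uniqueness u² = 1 − h² = 1 − 0.2142 = 0.7858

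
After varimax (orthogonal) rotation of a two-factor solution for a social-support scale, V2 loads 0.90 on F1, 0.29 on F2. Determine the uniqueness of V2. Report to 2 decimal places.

0.11

h² = 0.90² + 0.29² = 0.8100 + 0.0841 = 0.8941
Uniqueness u² = 1 − h² = 1 − 0.8941 = 0.1059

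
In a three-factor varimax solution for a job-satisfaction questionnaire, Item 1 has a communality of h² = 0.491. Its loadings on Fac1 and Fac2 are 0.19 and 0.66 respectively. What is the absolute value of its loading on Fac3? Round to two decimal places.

0.14

Under orthogonal rotation h² = Σλ², so λ_Fac3² = h² − (0.4717) = 0.491 − 0.4717 = 0.0193.
|λ| = √0.0193 = 0.1389.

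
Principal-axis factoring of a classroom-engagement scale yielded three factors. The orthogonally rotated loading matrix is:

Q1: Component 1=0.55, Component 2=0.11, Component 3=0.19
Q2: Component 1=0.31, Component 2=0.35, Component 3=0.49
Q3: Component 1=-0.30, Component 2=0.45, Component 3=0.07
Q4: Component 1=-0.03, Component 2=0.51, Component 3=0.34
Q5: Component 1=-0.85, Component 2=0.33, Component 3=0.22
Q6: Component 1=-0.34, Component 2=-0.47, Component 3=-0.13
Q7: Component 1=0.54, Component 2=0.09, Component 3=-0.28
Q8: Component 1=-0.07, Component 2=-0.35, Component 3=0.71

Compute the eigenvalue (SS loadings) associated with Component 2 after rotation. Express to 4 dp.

1.0576

SS loadings for Component 2 = 0.11² + 0.35² + 0.45² + 0.51² + 0.33² + (-0.47)² + 0.09² + (-0.35)² = 0.0121 + 0.1225 + 0.2025 + 0.2601 + 0.1089 + 0.2209 + 0.0081 + 0.1225 = 1.0576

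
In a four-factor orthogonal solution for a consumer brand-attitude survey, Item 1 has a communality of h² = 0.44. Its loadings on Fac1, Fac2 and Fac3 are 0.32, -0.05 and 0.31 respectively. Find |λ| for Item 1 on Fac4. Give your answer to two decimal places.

Under orthogonal rotation h² = Σλ², so λ_Fac4² = h² − (0.2010) = 0.44 − 0.2010 = 0.2390.
|λ| = √0.2390 = 0.4889.

0.49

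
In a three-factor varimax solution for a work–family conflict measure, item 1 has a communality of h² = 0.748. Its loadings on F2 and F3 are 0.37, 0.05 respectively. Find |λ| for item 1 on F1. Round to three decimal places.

Under orthogonal rotation h² = Σλ², so λ_F1² = h² − (0.1394) = 0.748 − 0.1394 = 0.6086.
|λ| = √0.6086 = 0.7801.

0.780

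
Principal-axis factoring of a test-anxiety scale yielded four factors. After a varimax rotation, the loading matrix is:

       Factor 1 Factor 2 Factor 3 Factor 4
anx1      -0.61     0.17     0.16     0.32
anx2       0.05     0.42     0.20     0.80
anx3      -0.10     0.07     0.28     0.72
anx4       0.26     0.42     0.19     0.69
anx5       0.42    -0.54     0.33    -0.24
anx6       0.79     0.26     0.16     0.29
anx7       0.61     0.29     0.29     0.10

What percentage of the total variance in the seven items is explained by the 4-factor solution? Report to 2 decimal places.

SS loadings by factor: 1.6248, 0.8299, 0.3987, 1.8886; total = 4.7420.
Total variance with 7 standardized items is 7, so the solution explains 4.7420/7 = 0.6774 = 67.74%.

67.74%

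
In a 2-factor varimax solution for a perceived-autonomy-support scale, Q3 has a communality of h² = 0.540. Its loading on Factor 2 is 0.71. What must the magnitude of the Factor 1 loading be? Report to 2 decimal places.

Under orthogonal rotation h² = Σλ², so λ_Factor 1² = h² − (0.5041) = 0.540 − 0.5041 = 0.0359.
|λ| = √0.0359 = 0.1895.

0.19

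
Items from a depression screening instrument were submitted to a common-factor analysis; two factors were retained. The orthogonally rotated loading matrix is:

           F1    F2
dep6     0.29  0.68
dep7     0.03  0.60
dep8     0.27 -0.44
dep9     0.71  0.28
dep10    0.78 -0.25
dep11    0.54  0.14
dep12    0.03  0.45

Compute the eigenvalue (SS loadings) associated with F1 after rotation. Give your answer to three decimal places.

SS loadings for F1 = 0.29² + 0.03² + 0.27² + 0.71² + 0.78² + 0.54² + 0.03² = 0.0841 + 0.0009 + 0.0729 + 0.5041 + 0.6084 + 0.2916 + 0.0009 = 1.5629

1.563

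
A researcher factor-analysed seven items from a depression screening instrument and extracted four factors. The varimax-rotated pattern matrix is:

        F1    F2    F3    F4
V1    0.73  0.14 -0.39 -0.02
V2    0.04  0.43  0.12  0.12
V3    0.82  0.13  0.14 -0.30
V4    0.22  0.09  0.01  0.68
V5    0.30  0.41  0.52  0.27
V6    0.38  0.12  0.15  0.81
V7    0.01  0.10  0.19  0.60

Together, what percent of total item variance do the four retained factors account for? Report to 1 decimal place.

SS loadings by factor: 1.4898, 0.4220, 0.5152, 1.6562; total = 4.0832.
Total variance with 7 standardized items is 7, so the solution explains 4.0832/7 = 0.5833 = 58.33%.

58.3%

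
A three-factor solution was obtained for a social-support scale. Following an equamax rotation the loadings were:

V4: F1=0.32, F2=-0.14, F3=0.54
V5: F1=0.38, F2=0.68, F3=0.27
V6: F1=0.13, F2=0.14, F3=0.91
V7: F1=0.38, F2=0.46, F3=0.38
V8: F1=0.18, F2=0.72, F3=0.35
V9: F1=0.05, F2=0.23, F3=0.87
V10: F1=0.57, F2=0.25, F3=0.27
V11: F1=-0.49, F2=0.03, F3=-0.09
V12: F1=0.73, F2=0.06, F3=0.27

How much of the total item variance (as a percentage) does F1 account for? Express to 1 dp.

SS loadings for F1 = 0.32² + 0.38² + 0.13² + 0.38² + 0.18² + 0.05² + 0.57² + (-0.49)² + 0.73² = 1.5409
With 9 standardized items, total variance = 9. Proportion = 1.5409/9 = 0.1712 → 17.12%.

17.1%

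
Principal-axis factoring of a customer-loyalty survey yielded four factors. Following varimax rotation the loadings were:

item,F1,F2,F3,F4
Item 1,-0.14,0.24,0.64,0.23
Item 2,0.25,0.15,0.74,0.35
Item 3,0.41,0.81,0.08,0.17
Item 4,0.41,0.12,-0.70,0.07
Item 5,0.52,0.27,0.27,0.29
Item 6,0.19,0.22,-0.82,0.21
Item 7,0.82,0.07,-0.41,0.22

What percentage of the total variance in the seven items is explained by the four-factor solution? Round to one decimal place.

SS loadings by factor: 1.3972, 0.8768, 2.3670, 0.3858; total = 5.0268.
Total variance with 7 standardized items is 7, so the solution explains 5.0268/7 = 0.7181 = 71.81%.

71.8%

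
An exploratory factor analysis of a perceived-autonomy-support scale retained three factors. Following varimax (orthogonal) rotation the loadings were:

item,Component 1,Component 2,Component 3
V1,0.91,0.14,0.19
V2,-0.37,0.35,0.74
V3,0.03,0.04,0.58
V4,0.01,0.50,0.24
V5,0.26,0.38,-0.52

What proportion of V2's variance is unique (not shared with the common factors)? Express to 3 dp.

h² = (-0.37)² + 0.35² + 0.74² = 0.1369 + 0.1225 + 0.5476 = 0.8070
Uniqueness u² = 1 − h² = 1 − 0.8070 = 0.1930

0.193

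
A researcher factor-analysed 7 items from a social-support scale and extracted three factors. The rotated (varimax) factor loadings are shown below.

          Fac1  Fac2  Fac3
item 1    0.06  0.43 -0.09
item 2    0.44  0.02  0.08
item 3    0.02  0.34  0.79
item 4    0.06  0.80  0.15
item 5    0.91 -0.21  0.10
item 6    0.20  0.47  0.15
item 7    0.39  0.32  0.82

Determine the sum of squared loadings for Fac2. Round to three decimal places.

1.308

SS loadings for Fac2 = 0.43² + 0.02² + 0.34² + 0.80² + (-0.21)² + 0.47² + 0.32² = 0.1849 + 0.0004 + 0.1156 + 0.6400 + 0.0441 + 0.2209 + 0.1024 = 1.3083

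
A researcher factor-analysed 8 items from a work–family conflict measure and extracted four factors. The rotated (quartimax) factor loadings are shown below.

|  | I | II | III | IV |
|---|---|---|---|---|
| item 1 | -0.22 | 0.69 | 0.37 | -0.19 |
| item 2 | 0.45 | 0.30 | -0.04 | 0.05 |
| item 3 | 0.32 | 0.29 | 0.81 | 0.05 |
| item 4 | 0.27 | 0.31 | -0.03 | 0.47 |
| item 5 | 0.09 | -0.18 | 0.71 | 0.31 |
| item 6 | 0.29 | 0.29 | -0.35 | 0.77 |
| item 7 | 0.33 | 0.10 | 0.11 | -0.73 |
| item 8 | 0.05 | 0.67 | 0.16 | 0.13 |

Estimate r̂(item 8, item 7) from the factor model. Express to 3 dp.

0.006

r̂ = Σ λ_i·λ_j across factors = (0.05)(0.33) + (0.67)(0.10) + (0.16)(0.11) + (0.13)(-0.73)
  = +0.0165 +0.0670 +0.0176 -0.0949 = 0.0062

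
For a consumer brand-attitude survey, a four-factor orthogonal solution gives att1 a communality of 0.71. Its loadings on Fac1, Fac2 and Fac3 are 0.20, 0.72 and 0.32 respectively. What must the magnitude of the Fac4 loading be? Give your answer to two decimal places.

0.22

Under orthogonal rotation h² = Σλ², so λ_Fac4² = h² − (0.6608) = 0.71 − 0.6608 = 0.0492.
|λ| = √0.0492 = 0.2218.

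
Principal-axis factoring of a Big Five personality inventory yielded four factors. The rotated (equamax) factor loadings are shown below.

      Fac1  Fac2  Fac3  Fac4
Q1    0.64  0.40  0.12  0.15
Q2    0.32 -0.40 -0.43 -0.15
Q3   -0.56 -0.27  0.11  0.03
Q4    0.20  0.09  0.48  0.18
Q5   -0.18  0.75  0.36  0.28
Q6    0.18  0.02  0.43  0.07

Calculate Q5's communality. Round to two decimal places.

0.80

h² = (-0.18)² + 0.75² + 0.36² + 0.28² = 0.0324 + 0.5625 + 0.1296 + 0.0784 = 0.8029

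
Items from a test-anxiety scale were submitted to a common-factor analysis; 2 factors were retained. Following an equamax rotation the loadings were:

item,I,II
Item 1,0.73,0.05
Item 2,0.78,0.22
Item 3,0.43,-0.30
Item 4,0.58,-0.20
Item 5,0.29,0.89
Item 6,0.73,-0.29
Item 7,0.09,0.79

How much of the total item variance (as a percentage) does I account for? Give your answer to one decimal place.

SS loadings for I = 0.73² + 0.78² + 0.43² + 0.58² + 0.29² + 0.73² + 0.09² = 2.2877
With 7 standardized items, total variance = 7. Proportion = 2.2877/7 = 0.3268 → 32.68%.

32.7%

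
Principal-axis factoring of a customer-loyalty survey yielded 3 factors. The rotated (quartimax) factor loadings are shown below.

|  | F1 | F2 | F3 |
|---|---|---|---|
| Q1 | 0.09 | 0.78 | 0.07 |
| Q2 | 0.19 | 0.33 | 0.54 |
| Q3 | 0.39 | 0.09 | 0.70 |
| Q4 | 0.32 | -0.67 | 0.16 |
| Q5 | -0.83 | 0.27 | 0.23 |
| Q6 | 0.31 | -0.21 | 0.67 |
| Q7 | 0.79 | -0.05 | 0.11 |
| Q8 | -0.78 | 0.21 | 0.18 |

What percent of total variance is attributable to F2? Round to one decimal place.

SS loadings for F2 = 0.78² + 0.33² + 0.09² + (-0.67)² + 0.27² + (-0.21)² + (-0.05)² + 0.21² = 1.3379
With 8 standardized items, total variance = 8. Proportion = 1.3379/8 = 0.1672 → 16.72%.

16.7%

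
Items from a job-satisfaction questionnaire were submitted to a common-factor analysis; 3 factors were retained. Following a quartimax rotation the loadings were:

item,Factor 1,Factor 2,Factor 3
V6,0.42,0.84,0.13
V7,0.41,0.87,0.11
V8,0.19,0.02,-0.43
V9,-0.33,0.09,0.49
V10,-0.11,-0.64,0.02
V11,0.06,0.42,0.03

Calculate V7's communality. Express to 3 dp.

h² = 0.41² + 0.87² + 0.11² = 0.1681 + 0.7569 + 0.0121 = 0.9371

0.937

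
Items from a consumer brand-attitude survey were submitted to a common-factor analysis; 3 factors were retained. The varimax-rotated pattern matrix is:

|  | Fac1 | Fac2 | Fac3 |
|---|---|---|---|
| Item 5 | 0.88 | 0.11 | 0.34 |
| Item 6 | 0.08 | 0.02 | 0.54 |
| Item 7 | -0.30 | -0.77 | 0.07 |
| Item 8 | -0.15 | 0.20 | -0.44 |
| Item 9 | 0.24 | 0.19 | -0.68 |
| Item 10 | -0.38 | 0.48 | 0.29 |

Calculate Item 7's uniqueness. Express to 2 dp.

0.31

h² = (-0.30)² + (-0.77)² + 0.07² = 0.0900 + 0.5929 + 0.0049 = 0.6878
Uniqueness u² = 1 − h² = 1 − 0.6878 = 0.3122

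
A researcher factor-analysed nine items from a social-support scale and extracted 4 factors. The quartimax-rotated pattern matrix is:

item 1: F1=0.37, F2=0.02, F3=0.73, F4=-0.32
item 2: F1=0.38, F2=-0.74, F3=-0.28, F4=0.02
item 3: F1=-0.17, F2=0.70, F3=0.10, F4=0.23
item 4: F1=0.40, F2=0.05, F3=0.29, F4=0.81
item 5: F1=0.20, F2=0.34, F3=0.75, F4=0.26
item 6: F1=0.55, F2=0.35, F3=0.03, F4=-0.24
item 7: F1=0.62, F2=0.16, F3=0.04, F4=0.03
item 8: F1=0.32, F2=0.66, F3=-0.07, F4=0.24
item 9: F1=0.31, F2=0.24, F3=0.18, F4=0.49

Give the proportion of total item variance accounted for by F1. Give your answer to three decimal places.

0.155

SS loadings for F1 = 0.37² + 0.38² + (-0.17)² + 0.40² + 0.20² + 0.55² + 0.62² + 0.32² + 0.31² = 1.3956
Proportion of variance = 1.3956 / 9 = 0.1551.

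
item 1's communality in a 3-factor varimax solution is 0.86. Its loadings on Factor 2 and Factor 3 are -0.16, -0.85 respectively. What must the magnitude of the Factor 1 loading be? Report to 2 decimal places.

Under orthogonal rotation h² = Σλ², so λ_Factor 1² = h² − (0.7481) = 0.86 − 0.7481 = 0.1119.
|λ| = √0.1119 = 0.3345.

0.33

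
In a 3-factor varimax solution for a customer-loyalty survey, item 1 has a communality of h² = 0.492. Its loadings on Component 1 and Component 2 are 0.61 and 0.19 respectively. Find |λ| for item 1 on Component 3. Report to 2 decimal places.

Under orthogonal rotation h² = Σλ², so λ_Component 3² = h² − (0.4082) = 0.492 − 0.4082 = 0.0838.
|λ| = √0.0838 = 0.2895.

0.29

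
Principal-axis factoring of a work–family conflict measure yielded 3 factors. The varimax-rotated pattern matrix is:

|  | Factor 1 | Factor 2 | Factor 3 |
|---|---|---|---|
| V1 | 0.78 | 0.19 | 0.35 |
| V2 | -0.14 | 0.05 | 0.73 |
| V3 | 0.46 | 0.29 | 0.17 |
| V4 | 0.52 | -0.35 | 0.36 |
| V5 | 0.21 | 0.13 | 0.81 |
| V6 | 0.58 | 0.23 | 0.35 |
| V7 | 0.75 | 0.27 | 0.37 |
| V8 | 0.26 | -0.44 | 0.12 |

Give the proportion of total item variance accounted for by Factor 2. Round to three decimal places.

0.073

SS loadings for Factor 2 = 0.19² + 0.05² + 0.29² + (-0.35)² + 0.13² + 0.23² + 0.27² + (-0.44)² = 0.5815
Proportion of variance = 0.5815 / 8 = 0.0727.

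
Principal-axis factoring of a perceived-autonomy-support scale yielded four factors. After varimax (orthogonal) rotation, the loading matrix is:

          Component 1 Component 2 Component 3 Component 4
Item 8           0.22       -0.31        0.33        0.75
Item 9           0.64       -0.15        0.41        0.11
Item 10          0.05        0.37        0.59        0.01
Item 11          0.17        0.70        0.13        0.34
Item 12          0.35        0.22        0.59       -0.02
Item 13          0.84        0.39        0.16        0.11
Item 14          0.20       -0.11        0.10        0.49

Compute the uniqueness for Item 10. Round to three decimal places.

0.512

h² = 0.05² + 0.37² + 0.59² + 0.01² = 0.0025 + 0.1369 + 0.3481 + 0.0001 = 0.4876
Uniqueness u² = 1 − h² = 1 − 0.4876 = 0.5124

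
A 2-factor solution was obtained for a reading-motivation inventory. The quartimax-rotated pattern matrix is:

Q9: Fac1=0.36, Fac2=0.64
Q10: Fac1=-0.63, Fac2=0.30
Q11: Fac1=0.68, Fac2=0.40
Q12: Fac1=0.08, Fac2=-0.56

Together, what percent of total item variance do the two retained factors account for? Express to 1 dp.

Communalities: 0.5392, 0.4869, 0.6224, 0.3200; Σh² = 1.9685.
Total variance with 4 standardized items is 4, so the solution explains 1.9685/4 = 0.4921 = 49.21%.

49.2%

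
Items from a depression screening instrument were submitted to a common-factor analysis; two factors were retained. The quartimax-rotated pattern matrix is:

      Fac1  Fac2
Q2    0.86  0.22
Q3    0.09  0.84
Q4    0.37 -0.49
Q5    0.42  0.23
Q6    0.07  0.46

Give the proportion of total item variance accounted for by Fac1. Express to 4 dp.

SS loadings for Fac1 = 0.86² + 0.09² + 0.37² + 0.42² + 0.07² = 1.0659
Proportion of variance = 1.0659 / 5 = 0.2132.

0.2132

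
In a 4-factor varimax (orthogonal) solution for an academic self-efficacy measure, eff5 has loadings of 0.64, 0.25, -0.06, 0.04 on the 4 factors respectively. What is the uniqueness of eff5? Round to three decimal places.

h² = 0.64² + 0.25² + (-0.06)² + 0.04² = 0.4096 + 0.0625 + 0.0036 + 0.0016 = 0.4773
Uniqueness u² = 1 − h² = 1 − 0.4773 = 0.5227

0.523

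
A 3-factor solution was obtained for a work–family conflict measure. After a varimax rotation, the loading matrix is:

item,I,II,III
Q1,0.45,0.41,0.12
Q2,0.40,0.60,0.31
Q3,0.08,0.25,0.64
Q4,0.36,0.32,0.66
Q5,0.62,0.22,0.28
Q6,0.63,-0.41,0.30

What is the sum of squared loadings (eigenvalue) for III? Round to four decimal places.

1.1241

SS loadings for III = 0.12² + 0.31² + 0.64² + 0.66² + 0.28² + 0.30² = 0.0144 + 0.0961 + 0.4096 + 0.4356 + 0.0784 + 0.0900 = 1.1241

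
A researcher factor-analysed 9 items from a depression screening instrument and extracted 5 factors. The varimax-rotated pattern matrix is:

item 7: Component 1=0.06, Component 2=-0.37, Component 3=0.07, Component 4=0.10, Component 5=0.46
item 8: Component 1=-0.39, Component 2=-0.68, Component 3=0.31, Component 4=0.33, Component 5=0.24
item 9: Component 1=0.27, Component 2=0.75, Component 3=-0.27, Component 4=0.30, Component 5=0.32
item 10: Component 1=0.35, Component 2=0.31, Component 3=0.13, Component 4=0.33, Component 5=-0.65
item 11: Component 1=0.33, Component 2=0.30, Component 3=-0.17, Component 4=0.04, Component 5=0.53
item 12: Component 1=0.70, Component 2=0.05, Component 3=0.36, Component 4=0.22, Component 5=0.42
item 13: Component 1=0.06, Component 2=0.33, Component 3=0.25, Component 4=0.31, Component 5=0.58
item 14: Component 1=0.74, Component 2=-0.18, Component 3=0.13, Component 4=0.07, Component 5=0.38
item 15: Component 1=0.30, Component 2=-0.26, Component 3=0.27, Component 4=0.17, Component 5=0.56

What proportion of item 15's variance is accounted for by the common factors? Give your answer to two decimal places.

h² = 0.30² + (-0.26)² + 0.27² + 0.17² + 0.56² = 0.0900 + 0.0676 + 0.0729 + 0.0289 + 0.3136 = 0.5730

0.57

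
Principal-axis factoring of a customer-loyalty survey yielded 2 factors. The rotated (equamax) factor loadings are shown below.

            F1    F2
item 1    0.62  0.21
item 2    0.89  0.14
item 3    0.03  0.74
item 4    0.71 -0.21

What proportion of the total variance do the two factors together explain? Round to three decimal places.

0.584

Communalities: 0.4285, 0.8117, 0.5485, 0.5482; Σh² = 2.3369.
Total variance with 4 standardized items is 4, so the solution explains 2.3369/4 = 0.5842.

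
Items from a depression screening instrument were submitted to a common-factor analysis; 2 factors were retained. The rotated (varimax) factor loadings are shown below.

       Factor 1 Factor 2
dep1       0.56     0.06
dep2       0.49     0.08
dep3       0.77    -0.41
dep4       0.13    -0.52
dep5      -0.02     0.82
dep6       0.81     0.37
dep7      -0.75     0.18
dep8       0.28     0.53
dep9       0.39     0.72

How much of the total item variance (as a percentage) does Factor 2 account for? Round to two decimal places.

23.22%

SS loadings for Factor 2 = 0.06² + 0.08² + (-0.41)² + (-0.52)² + 0.82² + 0.37² + 0.18² + 0.53² + 0.72² = 2.0895
With 9 standardized items, total variance = 9. Proportion = 2.0895/9 = 0.2322 → 23.22%.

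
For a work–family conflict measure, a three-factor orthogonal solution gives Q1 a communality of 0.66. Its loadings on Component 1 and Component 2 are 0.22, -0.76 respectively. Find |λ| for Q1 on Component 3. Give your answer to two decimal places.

Under orthogonal rotation h² = Σλ², so λ_Component 3² = h² − (0.6260) = 0.66 − 0.6260 = 0.0340.
|λ| = √0.0340 = 0.1844.

0.18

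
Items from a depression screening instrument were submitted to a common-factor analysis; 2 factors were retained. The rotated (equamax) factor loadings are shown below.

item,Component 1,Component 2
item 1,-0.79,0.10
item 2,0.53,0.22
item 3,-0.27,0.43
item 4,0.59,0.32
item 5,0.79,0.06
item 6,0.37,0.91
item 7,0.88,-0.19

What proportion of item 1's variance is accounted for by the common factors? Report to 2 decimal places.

h² = (-0.79)² + 0.10² = 0.6241 + 0.0100 = 0.6341

0.63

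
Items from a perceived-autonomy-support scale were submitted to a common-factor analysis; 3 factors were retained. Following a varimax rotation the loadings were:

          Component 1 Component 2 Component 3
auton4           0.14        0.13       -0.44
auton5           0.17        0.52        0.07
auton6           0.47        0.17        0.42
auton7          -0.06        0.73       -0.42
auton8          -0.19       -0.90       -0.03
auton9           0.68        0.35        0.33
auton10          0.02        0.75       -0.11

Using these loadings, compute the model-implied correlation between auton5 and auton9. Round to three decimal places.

0.321

r̂ = Σ λ_i·λ_j across factors = (0.17)(0.68) + (0.52)(0.35) + (0.07)(0.33)
  = +0.1156 +0.1820 +0.0231 = 0.3207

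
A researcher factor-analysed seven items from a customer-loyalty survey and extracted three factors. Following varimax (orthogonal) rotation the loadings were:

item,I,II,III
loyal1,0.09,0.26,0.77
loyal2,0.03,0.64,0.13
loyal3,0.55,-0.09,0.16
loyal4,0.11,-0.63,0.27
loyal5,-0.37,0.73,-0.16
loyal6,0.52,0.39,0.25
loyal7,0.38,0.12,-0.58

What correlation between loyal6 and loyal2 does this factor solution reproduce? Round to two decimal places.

0.30

r̂ = Σ λ_i·λ_j across factors = (0.52)(0.03) + (0.39)(0.64) + (0.25)(0.13)
  = +0.0156 +0.2496 +0.0325 = 0.2977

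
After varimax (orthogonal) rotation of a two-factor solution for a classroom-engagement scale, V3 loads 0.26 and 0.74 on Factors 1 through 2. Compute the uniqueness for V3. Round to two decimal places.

0.38

h² = 0.26² + 0.74² = 0.0676 + 0.5476 = 0.6152
Uniqueness u² = 1 − h² = 1 − 0.6152 = 0.3848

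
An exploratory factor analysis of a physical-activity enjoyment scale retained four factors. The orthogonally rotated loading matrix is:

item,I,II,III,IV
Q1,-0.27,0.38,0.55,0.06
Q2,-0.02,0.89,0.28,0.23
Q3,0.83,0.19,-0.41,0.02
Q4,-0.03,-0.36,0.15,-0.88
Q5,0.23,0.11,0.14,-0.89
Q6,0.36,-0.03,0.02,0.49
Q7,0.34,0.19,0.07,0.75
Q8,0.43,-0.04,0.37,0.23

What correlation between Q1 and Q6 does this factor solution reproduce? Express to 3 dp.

r̂ = Σ λ_i·λ_j across factors = (-0.27)(0.36) + (0.38)(-0.03) + (0.55)(0.02) + (0.06)(0.49)
  = -0.0972 -0.0114 +0.0110 +0.0294 = -0.0682

-0.068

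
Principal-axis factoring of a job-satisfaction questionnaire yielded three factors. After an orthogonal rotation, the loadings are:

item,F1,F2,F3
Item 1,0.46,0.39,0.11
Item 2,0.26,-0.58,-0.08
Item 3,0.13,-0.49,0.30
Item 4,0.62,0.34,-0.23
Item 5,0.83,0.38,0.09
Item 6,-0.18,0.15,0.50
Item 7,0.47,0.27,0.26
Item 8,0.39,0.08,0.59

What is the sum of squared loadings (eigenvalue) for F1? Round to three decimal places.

SS loadings for F1 = 0.46² + 0.26² + 0.13² + 0.62² + 0.83² + (-0.18)² + 0.47² + 0.39² = 0.2116 + 0.0676 + 0.0169 + 0.3844 + 0.6889 + 0.0324 + 0.2209 + 0.1521 = 1.7748

1.775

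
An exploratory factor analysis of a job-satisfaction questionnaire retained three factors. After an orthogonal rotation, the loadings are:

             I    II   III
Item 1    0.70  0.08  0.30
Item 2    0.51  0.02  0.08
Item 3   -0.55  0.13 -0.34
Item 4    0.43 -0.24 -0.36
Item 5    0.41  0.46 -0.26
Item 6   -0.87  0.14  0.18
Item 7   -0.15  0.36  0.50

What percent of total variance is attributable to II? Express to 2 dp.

SS loadings for II = 0.08² + 0.02² + 0.13² + (-0.24)² + 0.46² + 0.14² + 0.36² = 0.4421
With 7 standardized items, total variance = 7. Proportion = 0.4421/7 = 0.0632 → 6.32%.

6.32%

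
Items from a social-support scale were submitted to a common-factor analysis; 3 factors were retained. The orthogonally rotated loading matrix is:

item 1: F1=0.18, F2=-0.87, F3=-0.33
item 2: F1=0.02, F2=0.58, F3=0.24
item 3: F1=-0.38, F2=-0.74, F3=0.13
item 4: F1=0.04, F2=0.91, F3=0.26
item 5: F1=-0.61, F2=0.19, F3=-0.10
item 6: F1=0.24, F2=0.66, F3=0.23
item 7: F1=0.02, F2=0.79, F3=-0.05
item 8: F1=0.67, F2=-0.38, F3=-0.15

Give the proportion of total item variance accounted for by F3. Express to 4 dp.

SS loadings for F3 = (-0.33)² + 0.24² + 0.13² + 0.26² + (-0.10)² + 0.23² + (-0.05)² + (-0.15)² = 0.3389
Proportion of variance = 0.3389 / 8 = 0.0424.

0.0424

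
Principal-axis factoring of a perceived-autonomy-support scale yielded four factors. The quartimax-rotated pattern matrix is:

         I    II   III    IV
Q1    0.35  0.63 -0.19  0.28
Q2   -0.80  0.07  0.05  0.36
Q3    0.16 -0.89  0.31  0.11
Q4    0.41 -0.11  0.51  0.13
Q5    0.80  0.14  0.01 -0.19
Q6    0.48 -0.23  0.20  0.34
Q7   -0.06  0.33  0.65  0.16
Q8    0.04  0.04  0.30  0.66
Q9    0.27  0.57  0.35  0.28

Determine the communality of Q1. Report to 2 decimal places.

h² = 0.35² + 0.63² + (-0.19)² + 0.28² = 0.1225 + 0.3969 + 0.0361 + 0.0784 = 0.6339

0.63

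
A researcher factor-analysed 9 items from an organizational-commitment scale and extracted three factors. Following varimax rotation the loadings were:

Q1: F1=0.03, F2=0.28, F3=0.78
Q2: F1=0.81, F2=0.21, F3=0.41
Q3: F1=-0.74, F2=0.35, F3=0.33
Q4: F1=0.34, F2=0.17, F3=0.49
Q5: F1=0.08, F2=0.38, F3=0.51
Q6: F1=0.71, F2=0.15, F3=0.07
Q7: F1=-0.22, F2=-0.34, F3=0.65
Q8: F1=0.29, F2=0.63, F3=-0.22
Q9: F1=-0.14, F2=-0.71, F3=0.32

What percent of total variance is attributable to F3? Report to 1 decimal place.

21.8%

SS loadings for F3 = 0.78² + 0.41² + 0.33² + 0.49² + 0.51² + 0.07² + 0.65² + (-0.22)² + 0.32² = 1.9638
With 9 standardized items, total variance = 9. Proportion = 1.9638/9 = 0.2182 → 21.82%.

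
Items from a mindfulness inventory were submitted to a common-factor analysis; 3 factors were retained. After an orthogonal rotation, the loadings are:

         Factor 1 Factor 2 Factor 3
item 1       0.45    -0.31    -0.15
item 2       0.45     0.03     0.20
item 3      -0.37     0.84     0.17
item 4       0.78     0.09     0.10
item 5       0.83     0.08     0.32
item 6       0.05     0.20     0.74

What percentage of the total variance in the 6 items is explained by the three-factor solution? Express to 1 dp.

57.5%

SS loadings by factor: 1.8417, 0.8571, 0.7514; total = 3.4502.
Total variance with 6 standardized items is 6, so the solution explains 3.4502/6 = 0.5750 = 57.50%.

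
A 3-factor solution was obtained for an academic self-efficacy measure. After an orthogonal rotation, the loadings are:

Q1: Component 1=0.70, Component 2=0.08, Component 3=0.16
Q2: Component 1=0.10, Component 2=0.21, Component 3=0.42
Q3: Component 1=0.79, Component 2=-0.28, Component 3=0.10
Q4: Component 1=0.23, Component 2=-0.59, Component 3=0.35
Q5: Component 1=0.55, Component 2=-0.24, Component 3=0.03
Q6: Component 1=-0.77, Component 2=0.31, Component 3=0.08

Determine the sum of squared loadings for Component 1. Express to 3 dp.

2.072

SS loadings for Component 1 = 0.70² + 0.10² + 0.79² + 0.23² + 0.55² + (-0.77)² = 0.4900 + 0.0100 + 0.6241 + 0.0529 + 0.3025 + 0.5929 = 2.0724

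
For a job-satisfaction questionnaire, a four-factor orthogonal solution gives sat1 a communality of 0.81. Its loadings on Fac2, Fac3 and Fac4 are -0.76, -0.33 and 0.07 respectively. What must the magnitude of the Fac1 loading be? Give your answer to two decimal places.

Under orthogonal rotation h² = Σλ², so λ_Fac1² = h² − (0.6914) = 0.81 − 0.6914 = 0.1186.
|λ| = √0.1186 = 0.3444.

0.34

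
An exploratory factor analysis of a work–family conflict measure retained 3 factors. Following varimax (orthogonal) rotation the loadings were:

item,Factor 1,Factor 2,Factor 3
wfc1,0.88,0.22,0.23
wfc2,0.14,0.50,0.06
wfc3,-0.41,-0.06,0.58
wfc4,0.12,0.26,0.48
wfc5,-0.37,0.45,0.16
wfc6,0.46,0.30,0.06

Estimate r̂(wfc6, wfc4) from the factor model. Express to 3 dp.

0.162

r̂ = Σ λ_i·λ_j across factors = (0.46)(0.12) + (0.30)(0.26) + (0.06)(0.48)
  = +0.0552 +0.0780 +0.0288 = 0.1620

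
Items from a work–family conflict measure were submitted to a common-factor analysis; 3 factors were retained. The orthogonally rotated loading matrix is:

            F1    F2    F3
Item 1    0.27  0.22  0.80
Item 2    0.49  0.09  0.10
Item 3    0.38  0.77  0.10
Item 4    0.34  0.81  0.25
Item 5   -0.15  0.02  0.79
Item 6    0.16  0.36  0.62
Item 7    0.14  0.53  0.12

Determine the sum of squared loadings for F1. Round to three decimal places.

0.641

SS loadings for F1 = 0.27² + 0.49² + 0.38² + 0.34² + (-0.15)² + 0.16² + 0.14² = 0.0729 + 0.2401 + 0.1444 + 0.1156 + 0.0225 + 0.0256 + 0.0196 = 0.6407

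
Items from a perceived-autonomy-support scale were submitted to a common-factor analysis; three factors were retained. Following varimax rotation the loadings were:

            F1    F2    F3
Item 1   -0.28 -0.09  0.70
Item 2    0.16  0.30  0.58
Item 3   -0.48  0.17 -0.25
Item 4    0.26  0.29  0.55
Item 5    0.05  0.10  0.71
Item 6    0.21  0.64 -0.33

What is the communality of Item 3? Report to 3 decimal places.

h² = (-0.48)² + 0.17² + (-0.25)² = 0.2304 + 0.0289 + 0.0625 = 0.3218

0.322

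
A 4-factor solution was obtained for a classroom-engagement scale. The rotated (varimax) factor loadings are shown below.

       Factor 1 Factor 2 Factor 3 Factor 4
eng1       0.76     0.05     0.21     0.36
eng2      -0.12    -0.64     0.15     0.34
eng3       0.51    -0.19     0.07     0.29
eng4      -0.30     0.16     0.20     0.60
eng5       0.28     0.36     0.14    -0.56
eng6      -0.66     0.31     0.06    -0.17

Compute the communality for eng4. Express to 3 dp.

0.516

h² = (-0.30)² + 0.16² + 0.20² + 0.60² = 0.0900 + 0.0256 + 0.0400 + 0.3600 = 0.5156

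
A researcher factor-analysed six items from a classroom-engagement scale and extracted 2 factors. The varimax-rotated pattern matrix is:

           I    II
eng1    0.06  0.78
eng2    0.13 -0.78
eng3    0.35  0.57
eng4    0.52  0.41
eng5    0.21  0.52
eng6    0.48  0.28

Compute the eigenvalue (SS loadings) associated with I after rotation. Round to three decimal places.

SS loadings for I = 0.06² + 0.13² + 0.35² + 0.52² + 0.21² + 0.48² = 0.0036 + 0.0169 + 0.1225 + 0.2704 + 0.0441 + 0.2304 = 0.6879

0.688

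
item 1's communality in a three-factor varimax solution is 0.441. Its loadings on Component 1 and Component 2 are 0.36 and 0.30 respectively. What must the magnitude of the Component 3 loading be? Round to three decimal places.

Under orthogonal rotation h² = Σλ², so λ_Component 3² = h² − (0.2196) = 0.441 − 0.2196 = 0.2214.
|λ| = √0.2214 = 0.4705.

0.471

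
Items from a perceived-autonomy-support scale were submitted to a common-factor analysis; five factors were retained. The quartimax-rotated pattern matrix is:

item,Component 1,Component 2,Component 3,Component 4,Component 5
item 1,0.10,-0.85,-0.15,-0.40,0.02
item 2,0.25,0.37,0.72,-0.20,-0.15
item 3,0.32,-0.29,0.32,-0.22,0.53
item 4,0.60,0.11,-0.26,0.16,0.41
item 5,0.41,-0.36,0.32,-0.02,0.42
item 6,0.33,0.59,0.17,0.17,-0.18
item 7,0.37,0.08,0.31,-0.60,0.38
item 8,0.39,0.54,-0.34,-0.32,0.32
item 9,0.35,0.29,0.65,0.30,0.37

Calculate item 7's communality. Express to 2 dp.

h² = 0.37² + 0.08² + 0.31² + (-0.60)² + 0.38² = 0.1369 + 0.0064 + 0.0961 + 0.3600 + 0.1444 = 0.7438

0.74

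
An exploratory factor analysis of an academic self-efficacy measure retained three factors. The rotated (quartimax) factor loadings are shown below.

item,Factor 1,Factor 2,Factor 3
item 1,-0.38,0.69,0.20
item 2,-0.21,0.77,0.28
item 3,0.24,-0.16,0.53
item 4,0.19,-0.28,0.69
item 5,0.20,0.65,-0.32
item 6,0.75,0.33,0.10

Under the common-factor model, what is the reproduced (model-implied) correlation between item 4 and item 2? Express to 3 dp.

-0.062

r̂ = Σ λ_i·λ_j across factors = (0.19)(-0.21) + (-0.28)(0.77) + (0.69)(0.28)
  = -0.0399 -0.2156 +0.1932 = -0.0623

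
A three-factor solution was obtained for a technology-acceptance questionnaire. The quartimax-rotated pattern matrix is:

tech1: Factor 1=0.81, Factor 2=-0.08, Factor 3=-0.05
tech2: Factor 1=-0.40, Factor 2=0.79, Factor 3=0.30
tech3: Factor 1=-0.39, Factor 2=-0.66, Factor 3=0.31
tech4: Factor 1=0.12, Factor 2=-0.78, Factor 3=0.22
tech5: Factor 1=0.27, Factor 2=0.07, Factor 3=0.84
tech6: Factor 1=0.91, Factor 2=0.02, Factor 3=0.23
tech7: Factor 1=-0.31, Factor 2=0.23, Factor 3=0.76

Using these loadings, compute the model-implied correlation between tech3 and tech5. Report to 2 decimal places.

r̂ = Σ λ_i·λ_j across factors = (-0.39)(0.27) + (-0.66)(0.07) + (0.31)(0.84)
  = -0.1053 -0.0462 +0.2604 = 0.1089

0.11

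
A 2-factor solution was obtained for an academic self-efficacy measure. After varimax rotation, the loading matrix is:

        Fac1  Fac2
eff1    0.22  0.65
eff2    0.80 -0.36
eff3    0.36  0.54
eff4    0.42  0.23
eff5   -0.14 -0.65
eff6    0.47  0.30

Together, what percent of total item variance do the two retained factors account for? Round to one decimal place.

44.1%

Communalities: 0.4709, 0.7696, 0.4212, 0.2293, 0.4421, 0.3109; Σh² = 2.6440.
Total variance with 6 standardized items is 6, so the solution explains 2.6440/6 = 0.4407 = 44.07%.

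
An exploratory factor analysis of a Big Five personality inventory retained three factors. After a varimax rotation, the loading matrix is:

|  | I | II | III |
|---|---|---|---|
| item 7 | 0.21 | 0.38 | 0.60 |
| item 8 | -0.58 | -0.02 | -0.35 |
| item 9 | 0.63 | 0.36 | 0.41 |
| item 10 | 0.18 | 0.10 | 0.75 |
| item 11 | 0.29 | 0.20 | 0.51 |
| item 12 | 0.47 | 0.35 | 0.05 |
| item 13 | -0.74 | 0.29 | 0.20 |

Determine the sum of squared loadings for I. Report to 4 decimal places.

1.6624

SS loadings for I = 0.21² + (-0.58)² + 0.63² + 0.18² + 0.29² + 0.47² + (-0.74)² = 0.0441 + 0.3364 + 0.3969 + 0.0324 + 0.0841 + 0.2209 + 0.5476 = 1.6624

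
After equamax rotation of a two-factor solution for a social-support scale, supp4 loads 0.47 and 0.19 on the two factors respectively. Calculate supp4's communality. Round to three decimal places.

0.257

h² = 0.47² + 0.19² = 0.2209 + 0.0361 = 0.2570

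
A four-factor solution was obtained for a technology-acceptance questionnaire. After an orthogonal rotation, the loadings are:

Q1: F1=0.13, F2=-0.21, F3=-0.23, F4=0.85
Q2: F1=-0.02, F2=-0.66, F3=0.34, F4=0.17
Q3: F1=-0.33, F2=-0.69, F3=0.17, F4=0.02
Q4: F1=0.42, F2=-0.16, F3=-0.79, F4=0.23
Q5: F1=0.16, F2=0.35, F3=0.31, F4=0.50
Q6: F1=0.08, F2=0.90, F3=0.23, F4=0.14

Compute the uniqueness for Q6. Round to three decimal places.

h² = 0.08² + 0.90² + 0.23² + 0.14² = 0.0064 + 0.8100 + 0.0529 + 0.0196 = 0.8889
Uniqueness u² = 1 − h² = 1 − 0.8889 = 0.1111

0.111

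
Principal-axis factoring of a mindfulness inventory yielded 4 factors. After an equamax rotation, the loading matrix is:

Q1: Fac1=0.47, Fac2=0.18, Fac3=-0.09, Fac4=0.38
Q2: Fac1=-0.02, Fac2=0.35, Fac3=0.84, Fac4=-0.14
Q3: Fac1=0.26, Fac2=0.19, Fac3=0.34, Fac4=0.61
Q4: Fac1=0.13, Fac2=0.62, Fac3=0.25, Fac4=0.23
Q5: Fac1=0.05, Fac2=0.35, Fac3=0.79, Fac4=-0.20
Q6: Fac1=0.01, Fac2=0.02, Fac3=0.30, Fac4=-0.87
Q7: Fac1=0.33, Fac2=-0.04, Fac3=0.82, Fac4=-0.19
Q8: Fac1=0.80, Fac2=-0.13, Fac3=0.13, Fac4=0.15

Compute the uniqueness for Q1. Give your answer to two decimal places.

h² = 0.47² + 0.18² + (-0.09)² + 0.38² = 0.2209 + 0.0324 + 0.0081 + 0.1444 = 0.4058
Uniqueness u² = 1 − h² = 1 − 0.4058 = 0.5942

0.59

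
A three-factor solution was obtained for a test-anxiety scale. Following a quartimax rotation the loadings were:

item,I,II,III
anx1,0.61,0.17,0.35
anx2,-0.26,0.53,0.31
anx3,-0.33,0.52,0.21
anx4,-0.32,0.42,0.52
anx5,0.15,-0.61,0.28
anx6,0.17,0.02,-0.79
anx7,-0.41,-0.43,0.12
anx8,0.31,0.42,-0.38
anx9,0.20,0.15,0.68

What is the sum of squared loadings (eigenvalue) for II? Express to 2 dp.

SS loadings for II = 0.17² + 0.53² + 0.52² + 0.42² + (-0.61)² + 0.02² + (-0.43)² + 0.42² + 0.15² = 0.0289 + 0.2809 + 0.2704 + 0.1764 + 0.3721 + 0.0004 + 0.1849 + 0.1764 + 0.0225 = 1.5129

1.51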